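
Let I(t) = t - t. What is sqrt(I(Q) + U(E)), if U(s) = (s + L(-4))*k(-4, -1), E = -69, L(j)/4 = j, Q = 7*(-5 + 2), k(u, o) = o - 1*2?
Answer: sqrt(255) ≈ 15.969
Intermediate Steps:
k(u, o) = -2 + o (k(u, o) = o - 2 = -2 + o)
Q = -21 (Q = 7*(-3) = -21)
L(j) = 4*j
I(t) = 0
U(s) = 48 - 3*s (U(s) = (s + 4*(-4))*(-2 - 1) = (s - 16)*(-3) = (-16 + s)*(-3) = 48 - 3*s)
sqrt(I(Q) + U(E)) = sqrt(0 + (48 - 3*(-69))) = sqrt(0 + (48 + 207)) = sqrt(0 + 255) = sqrt(255)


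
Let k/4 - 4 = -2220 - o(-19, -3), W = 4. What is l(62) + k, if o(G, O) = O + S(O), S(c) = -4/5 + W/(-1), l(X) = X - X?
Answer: -44164/5 ≈ -8832.8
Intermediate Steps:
l(X) = 0
S(c) = -24/5 (S(c) = -4/5 + 4/(-1) = -4*1/5 + 4*(-1) = -4/5 - 4 = -24/5)
o(G, O) = -24/5 + O (o(G, O) = O - 24/5 = -24/5 + O)
k = -44164/5 (k = 16 + 4*(-2220 - (-24/5 - 3)) = 16 + 4*(-2220 - 1*(-39/5)) = 16 + 4*(-2220 + 39/5) = 16 + 4*(-11061/5) = 16 - 44244/5 = -44164/5 ≈ -8832.8)
l(62) + k = 0 - 44164/5 = -44164/5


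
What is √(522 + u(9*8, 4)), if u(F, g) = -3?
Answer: √519 ≈ 22.782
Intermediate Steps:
√(522 + u(9*8, 4)) = √(522 - 3) = √519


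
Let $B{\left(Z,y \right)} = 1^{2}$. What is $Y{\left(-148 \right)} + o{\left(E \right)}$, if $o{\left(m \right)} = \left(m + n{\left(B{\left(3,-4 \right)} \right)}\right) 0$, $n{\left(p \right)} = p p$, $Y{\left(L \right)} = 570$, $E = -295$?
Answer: $570$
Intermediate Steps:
$B{\left(Z,y \right)} = 1$
$n{\left(p \right)} = p^{2}$
$o{\left(m \right)} = 0$ ($o{\left(m \right)} = \left(m + 1^{2}\right) 0 = \left(m + 1\right) 0 = \left(1 + m\right) 0 = 0$)
$Y{\left(-148 \right)} + o{\left(E \right)} = 570 + 0 = 570$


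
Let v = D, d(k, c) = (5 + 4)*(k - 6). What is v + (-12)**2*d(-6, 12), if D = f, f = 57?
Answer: -15495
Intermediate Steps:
D = 57
d(k, c) = -54 + 9*k (d(k, c) = 9*(-6 + k) = -54 + 9*k)
v = 57
v + (-12)**2*d(-6, 12) = 57 + (-12)**2*(-54 + 9*(-6)) = 57 + 144*(-54 - 54) = 57 + 144*(-108) = 57 - 15552 = -15495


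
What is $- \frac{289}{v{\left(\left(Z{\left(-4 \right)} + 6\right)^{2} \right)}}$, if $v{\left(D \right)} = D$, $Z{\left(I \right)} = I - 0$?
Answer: $- \frac{289}{4} \approx -72.25$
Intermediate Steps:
$Z{\left(I \right)} = I$ ($Z{\left(I \right)} = I + 0 = I$)
$- \frac{289}{v{\left(\left(Z{\left(-4 \right)} + 6\right)^{2} \right)}} = - \frac{289}{\left(-4 + 6\right)^{2}} = - \frac{289}{2^{2}} = - \frac{289}{4}$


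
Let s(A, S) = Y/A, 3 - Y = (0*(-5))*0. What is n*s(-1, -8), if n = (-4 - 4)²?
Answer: -192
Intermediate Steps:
Y = 3 (Y = 3 - 0*(-5)*0 = 3 - 0*0 = 3 - 1*0 = 3 + 0 = 3)
s(A, S) = 3/A
n = 64 (n = (-8)² = 64)
n*s(-1, -8) = 64*(3/(-1)) = 64*(3*(-1)) = 64*(-3) = -192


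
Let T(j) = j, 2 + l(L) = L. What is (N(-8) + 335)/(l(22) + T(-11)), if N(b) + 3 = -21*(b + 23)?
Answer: 17/9 ≈ 1.8889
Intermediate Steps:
l(L) = -2 + L
N(b) = -486 - 21*b (N(b) = -3 - 21*(b + 23) = -3 - 21*(23 + b) = -3 + (-483 - 21*b) = -486 - 21*b)
(N(-8) + 335)/(l(22) + T(-11)) = ((-486 - 21*(-8)) + 335)/((-2 + 22) - 11) = ((-486 + 168) + 335)/(20 - 11) = (-318 + 335)/9 = 17*(⅑) = 17/9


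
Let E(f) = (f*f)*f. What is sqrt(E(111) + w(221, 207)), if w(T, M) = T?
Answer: 2*sqrt(341963) ≈ 1169.6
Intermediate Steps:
E(f) = f**3 (E(f) = f**2*f = f**3)
sqrt(E(111) + w(221, 207)) = sqrt(111**3 + 221) = sqrt(1367631 + 221) = sqrt(1367852) = 2*sqrt(341963)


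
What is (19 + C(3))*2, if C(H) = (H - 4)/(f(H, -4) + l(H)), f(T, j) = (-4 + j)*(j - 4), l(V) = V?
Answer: 2544/67 ≈ 37.970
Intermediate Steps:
f(T, j) = (-4 + j)² (f(T, j) = (-4 + j)*(-4 + j) = (-4 + j)²)
C(H) = (-4 + H)/(64 + H) (C(H) = (H - 4)/((-4 - 4)² + H) = (-4 + H)/((-8)² + H) = (-4 + H)/(64 + H))
(19 + C(3))*2 = (19 + (-4 + 3)/(64 + 3))*2 = (19 - 1/67)*2 = (1272/67)*2 = 2544/67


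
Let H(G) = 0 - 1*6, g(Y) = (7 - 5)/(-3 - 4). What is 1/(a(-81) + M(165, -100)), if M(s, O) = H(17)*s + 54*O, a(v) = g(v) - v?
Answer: -7/44165 ≈ -0.00015850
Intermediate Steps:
g(Y) = -2/7 (g(Y) = 2/(-7) = 2*(-⅐) = -2/7)
H(G) = -6 (H(G) = 0 - 6 = -6)
a(v) = -2/7 - v
M(s, O) = -6*s + 54*O
1/(a(-81) + M(165, -100)) = 1/((-2/7 - 1*(-81)) + (-6*165 + 54*(-100))) = 1/((-2/7 + 81) + (-990 - 5400)) = 1/(565/7 - 6390) = 1/(-44165/7) = -7/44165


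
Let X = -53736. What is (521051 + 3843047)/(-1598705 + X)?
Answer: -4364098/1652441 ≈ -2.6410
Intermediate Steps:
(521051 + 3843047)/(-1598705 + X) = (521051 + 3843047)/(-1598705 - 53736) = 4364098/(-1652441) = 4364098*(-1/1652441) = -4364098/1652441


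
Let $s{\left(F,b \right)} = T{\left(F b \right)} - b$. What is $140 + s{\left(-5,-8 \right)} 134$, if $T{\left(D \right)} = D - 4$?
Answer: $6036$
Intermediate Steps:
$T{\left(D \right)} = -4 + D$
$s{\left(F,b \right)} = -4 - b + F b$ ($s{\left(F,b \right)} = \left(-4 + F b\right) - b = -4 - b + F b$)
$140 + s{\left(-5,-8 \right)} 134 = 140 + \left(-4 - -8 - -40\right) 134 = 140 + \left(-4 + 8 + 40\right) 134 = 140 + 44 \cdot 134 = 140 + 5896 = 6036$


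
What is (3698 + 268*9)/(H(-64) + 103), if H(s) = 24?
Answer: 6110/127 ≈ 48.110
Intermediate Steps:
(3698 + 268*9)/(H(-64) + 103) = (3698 + 268*9)/(24 + 103) = (3698 + 2412)/127 = 6110*(1/127) = 6110/127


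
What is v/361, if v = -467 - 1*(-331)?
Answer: -136/361 ≈ -0.37673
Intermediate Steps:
v = -136 (v = -467 + 331 = -136)
v/361 = -136/361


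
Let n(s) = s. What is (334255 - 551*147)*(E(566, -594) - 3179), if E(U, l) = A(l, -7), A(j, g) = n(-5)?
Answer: -806373472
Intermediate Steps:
A(j, g) = -5
E(U, l) = -5
(334255 - 551*147)*(E(566, -594) - 3179) = (334255 - 551*147)*(-5 - 3179) = (334255 - 80997)*(-3184) = 253258*(-3184) = -806373472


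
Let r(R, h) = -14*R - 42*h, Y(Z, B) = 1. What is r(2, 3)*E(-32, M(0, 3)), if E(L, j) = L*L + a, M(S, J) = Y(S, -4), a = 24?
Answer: -161392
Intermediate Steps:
r(R, h) = -42*h - 14*R
M(S, J) = 1
E(L, j) = 24 + L**2 (E(L, j) = L*L + 24 = L**2 + 24 = 24 + L**2)
r(2, 3)*E(-32, M(0, 3)) = (-42*3 - 14*2)*(24 + (-32)**2) = (-126 - 28)*(24 + 1024) = -154*1048 = -161392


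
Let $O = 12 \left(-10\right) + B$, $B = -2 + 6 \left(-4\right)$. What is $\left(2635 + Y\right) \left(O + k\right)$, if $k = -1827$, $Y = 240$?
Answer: $-5672375$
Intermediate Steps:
$B = -26$ ($B = -2 - 24 = -26$)
$O = -146$ ($O = 12 \left(-10\right) - 26 = -120 - 26 = -146$)
$\left(2635 + Y\right) \left(O + k\right) = \left(2635 + 240\right) \left(-146 - 1827\right) = 2875 \left(-1973\right) = -5672375$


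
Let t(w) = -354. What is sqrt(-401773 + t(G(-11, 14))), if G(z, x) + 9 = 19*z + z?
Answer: I*sqrt(402127) ≈ 634.13*I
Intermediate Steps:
G(z, x) = -9 + 20*z (G(z, x) = -9 + (19*z + z) = -9 + 20*z)
sqrt(-401773 + t(G(-11, 14))) = sqrt(-401773 - 354) = sqrt(-402127) = I*sqrt(402127)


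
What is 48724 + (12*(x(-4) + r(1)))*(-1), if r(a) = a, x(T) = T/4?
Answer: 48724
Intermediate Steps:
x(T) = T/4 (x(T) = T*(1/4) = T/4)
48724 + (12*(x(-4) + r(1)))*(-1) = 48724 + (12*((1/4)*(-4) + 1))*(-1) = 48724 + (12*(-1 + 1))*(-1) = 48724 + (12*0)*(-1) = 48724 + 0*(-1) = 48724 + 0 = 48724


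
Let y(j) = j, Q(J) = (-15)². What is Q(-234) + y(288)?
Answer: 513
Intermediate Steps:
Q(J) = 225
Q(-234) + y(288) = 225 + 288 = 513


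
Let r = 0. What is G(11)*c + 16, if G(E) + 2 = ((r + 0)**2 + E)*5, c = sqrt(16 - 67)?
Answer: 16 + 53*I*sqrt(51) ≈ 16.0 + 378.5*I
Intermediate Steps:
c = I*sqrt(51) (c = sqrt(-51) = I*sqrt(51) ≈ 7.1414*I)
G(E) = -2 + 5*E (G(E) = -2 + ((0 + 0)**2 + E)*5 = -2 + (0**2 + E)*5 = -2 + (0 + E)*5 = -2 + E*5 = -2 + 5*E)
G(11)*c + 16 = (-2 + 5*11)*(I*sqrt(51)) + 16 = (-2 + 55)*(I*sqrt(51)) + 16 = 53*(I*sqrt(51)) + 16 = 53*I*sqrt(51) + 16 = 16 + 53*I*sqrt(51)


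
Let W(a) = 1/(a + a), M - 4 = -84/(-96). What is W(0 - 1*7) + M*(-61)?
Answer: -16657/56 ≈ -297.45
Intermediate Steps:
M = 39/8 (M = 4 - 84/(-96) = 4 - 84*(-1/96) = 4 + 7/8 = 39/8 ≈ 4.8750)
W(a) = 1/(2*a)
W(0 - 1*7) + M*(-61) = 1/(2*(0 - 1*7)) + (39/8)*(-61) = 1/(2*(0 - 7)) - 2379/8 = (1/2)/(-7) - 2379/8 = (1/2)*(-1/7) - 2379/8 = -1/14 - 2379/8 = -16657/56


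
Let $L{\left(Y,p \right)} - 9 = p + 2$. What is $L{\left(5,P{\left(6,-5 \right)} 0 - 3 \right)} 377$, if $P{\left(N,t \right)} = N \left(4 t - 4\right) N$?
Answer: $3016$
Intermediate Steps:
$P{\left(N,t \right)} = N^{2} \left(-4 + 4 t\right)$ ($P{\left(N,t \right)} = N \left(-4 + 4 t\right) N = N^{2} \left(-4 + 4 t\right)$)
$L{\left(Y,p \right)} = 11 + p$ ($L{\left(Y,p \right)} = 9 + \left(p + 2\right) = 9 + \left(2 + p\right) = 11 + p$)
$L{\left(5,P{\left(6,-5 \right)} 0 - 3 \right)} 377 = \left(11 - \left(3 - 4 \cdot 6^{2} \left(-1 - 5\right) 0\right)\right) 377 = \left(11 - \left(3 - 4 \cdot 36 \left(-6\right) 0\right)\right) 377 = \left(11 - 3\right) 377 = 8 \cdot 377 = 3016$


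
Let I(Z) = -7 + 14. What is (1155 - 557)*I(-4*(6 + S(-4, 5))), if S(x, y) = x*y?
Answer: 4186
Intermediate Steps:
I(Z) = 7
(1155 - 557)*I(-4*(6 + S(-4, 5))) = (1155 - 557)*7 = 598*7 = 4186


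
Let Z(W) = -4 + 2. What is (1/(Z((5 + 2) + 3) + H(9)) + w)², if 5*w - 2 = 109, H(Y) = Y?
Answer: 611524/1225 ≈ 499.20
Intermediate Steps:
Z(W) = -2
w = 111/5 (w = ⅖ + (⅕)*109 = ⅖ + 109/5 = 111/5 ≈ 22.200)
(1/(Z((5 + 2) + 3) + H(9)) + w)² = (1/(-2 + 9) + 111/5)² = (1/7 + 111/5)² = (⅐ + 111/5)² = (782/35)² = 611524/1225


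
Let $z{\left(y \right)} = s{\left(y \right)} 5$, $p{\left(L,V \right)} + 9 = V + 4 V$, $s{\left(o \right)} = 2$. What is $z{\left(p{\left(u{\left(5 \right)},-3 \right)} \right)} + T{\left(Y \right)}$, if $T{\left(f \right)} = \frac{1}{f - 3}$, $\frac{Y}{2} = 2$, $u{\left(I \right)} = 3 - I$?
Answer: $11$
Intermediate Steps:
$Y = 4$ ($Y = 2 \cdot 2 = 4$)
$p{\left(L,V \right)} = -9 + 5 V$ ($p{\left(L,V \right)} = -9 + \left(V + 4 V\right) = -9 + 5 V$)
$z{\left(y \right)} = 10$ ($z{\left(y \right)} = 2 \cdot 5 = 10$)
$T{\left(f \right)} = \frac{1}{-3 + f}$
$z{\left(p{\left(u{\left(5 \right)},-3 \right)} \right)} + T{\left(Y \right)} = 10 + \frac{1}{-3 + 4} = 10 + 1^{-1} = 10 + 1 = 11$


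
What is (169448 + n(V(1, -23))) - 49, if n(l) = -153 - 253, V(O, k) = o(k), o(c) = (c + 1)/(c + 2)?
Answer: 168993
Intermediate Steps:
o(c) = (1 + c)/(2 + c)
V(O, k) = (1 + k)/(2 + k)
n(l) = -406
(169448 + n(V(1, -23))) - 49 = (169448 - 406) - 49 = 169042 - 49 = 168993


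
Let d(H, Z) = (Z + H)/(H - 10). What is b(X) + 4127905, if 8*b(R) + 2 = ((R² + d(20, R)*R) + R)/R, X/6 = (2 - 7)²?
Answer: 16511703/4 ≈ 4.1279e+6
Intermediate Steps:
d(H, Z) = (H + Z)/(-10 + H)
X = 150 (X = 6*(2 - 7)² = 6*(-5)² = 6*25 = 150)
b(R) = -¼ + (R + R² + R*(2 + R/10))/(8*R) (b(R) = -¼ + (((R² + ((20 + R)/(-10 + 20))*R) + R)/R)/8 = -¼ + (((R² + ((20 + R)/10)*R) + R)/R)/8 = -¼ + (((R² + (2 + R/10)*R) + R)/R)/8 = -¼ + (((R² + R*(2 + R/10)) + R)/R)/8 = -¼ + ((R + R² + R*(2 + R/10))/R)/8 = -¼ + (R + R² + R*(2 + R/10))/(8*R))
b(X) + 4127905 = (⅛ + (11/80)*150) + 4127905 = (⅛ + 165/8) + 4127905 = 83/4 + 4127905 = 16511703/4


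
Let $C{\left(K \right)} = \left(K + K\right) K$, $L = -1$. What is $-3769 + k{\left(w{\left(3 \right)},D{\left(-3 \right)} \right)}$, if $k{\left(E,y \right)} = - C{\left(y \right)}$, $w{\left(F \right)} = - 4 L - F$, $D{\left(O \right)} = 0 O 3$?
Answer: $-3769$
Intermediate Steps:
$D{\left(O \right)} = 0$ ($D{\left(O \right)} = 0 \cdot 3 = 0$)
$w{\left(F \right)} = 4 - F$ ($w{\left(F \right)} = \left(-4\right) \left(-1\right) - F = 4 - F$)
$C{\left(K \right)} = 2 K^{2}$ ($C{\left(K \right)} = 2 K K = 2 K^{2}$)
$k{\left(E,y \right)} = - 2 y^{2}$
$-3769 + k{\left(w{\left(3 \right)},D{\left(-3 \right)} \right)} = -3769 - 2 \cdot 0^{2} = -3769 - 0 = -3769 + 0 = -3769$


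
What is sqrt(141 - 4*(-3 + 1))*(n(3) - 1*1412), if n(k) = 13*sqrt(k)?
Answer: sqrt(149)*(-1412 + 13*sqrt(3)) ≈ -16961.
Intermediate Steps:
sqrt(141 - 4*(-3 + 1))*(n(3) - 1*1412) = sqrt(141 - 4*(-3 + 1))*(13*sqrt(3) - 1*1412) = sqrt(141 - 4*(-2))*(13*sqrt(3) - 1412) = sqrt(141 + 8)*(-1412 + 13*sqrt(3)) = sqrt(149)*(-1412 + 13*sqrt(3))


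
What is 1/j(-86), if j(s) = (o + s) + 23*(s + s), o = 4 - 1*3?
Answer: -1/4041 ≈ -0.00024746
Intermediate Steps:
o = 1 (o = 4 - 3 = 1)
j(s) = 1 + 47*s (j(s) = (1 + s) + 23*(s + s) = (1 + s) + 23*(2*s) = (1 + s) + 46*s = 1 + 47*s)
1/j(-86) = 1/(1 + 47*(-86)) = 1/(1 - 4042) = 1/(-4041) = -1/4041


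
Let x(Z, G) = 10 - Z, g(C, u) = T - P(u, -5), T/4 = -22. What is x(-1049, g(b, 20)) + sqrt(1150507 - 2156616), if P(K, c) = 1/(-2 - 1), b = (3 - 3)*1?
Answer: 1059 + I*sqrt(1006109) ≈ 1059.0 + 1003.0*I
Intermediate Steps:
T = -88 (T = 4*(-22) = -88)
b = 0 (b = 0*1 = 0)
P(K, c) = -1/3 (P(K, c) = 1/(-3) = -1/3)
g(C, u) = -263/3 (g(C, u) = -88 - 1*(-1/3) = -88 + 1/3 = -263/3)
x(-1049, g(b, 20)) + sqrt(1150507 - 2156616) = (10 - 1*(-1049)) + sqrt(1150507 - 2156616) = (10 + 1049) + sqrt(-1006109) = 1059 + I*sqrt(1006109)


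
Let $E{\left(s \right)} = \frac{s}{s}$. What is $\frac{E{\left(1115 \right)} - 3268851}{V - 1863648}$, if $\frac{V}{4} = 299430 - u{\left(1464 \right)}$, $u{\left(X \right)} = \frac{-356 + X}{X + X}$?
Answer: $\frac{598199550}{121865101} \approx 4.9087$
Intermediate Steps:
$u{\left(X \right)} = \frac{-356 + X}{2 X}$
$E{\left(s \right)} = 1$
$V = \frac{219182483}{183}$ ($V = 4 \left(299430 - \frac{-356 + 1464}{2 \cdot 1464}\right) = 4 \left(299430 - \frac{1}{2} \cdot \frac{1}{1464} \cdot 1108\right) = 4 \left(299430 - \frac{277}{732}\right) = 4 \cdot \frac{219182483}{732} = \frac{219182483}{183} \approx 1.1977 \cdot 10^{6}$)
$\frac{E{\left(1115 \right)} - 3268851}{V - 1863648} = \frac{1 - 3268851}{\frac{219182483}{183} - 1863648} = - \frac{3268850}{- \frac{121865101}{183}} = \left(-3268850\right) \left(- \frac{183}{121865101}\right) = \frac{598199550}{121865101}$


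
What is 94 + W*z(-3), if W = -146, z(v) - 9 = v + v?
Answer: -344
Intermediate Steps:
z(v) = 9 + 2*v (z(v) = 9 + (v + v) = 9 + 2*v)
94 + W*z(-3) = 94 - 146*(9 + 2*(-3)) = 94 - 146*(9 - 6) = 94 - 146*3 = 94 - 438 = -344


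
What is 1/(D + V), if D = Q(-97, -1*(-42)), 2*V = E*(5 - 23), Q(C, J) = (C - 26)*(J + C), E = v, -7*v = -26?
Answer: 7/47121 ≈ 0.00014855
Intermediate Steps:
v = 26/7 (v = -⅐*(-26) = 26/7 ≈ 3.7143)
E = 26/7 ≈ 3.7143
Q(C, J) = (-26 + C)*(C + J)
V = -234/7 (V = (26*(5 - 23)/7)/2 = ((26/7)*(-18))/2 = (½)*(-468/7) = -234/7 ≈ -33.429)
D = 6765 (D = (-97)² - 26*(-97) - (-26)*(-42) - (-97)*(-42) = 9409 + 2522 - 26*42 - 97*42 = 9409 + 2522 - 1092 - 4074 = 6765)
1/(D + V) = 1/(6765 - 234/7) = 1/(47121/7) = 7/47121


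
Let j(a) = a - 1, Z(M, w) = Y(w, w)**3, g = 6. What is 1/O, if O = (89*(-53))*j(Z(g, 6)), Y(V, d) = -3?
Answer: 1/132076 ≈ 7.5714e-6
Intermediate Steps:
Z(M, w) = -27 (Z(M, w) = (-3)**3 = -27)
j(a) = -1 + a
O = 132076 (O = (89*(-53))*(-1 - 27) = -4717*(-28) = 132076)
1/O = 1/132076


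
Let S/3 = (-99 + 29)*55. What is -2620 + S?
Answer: -14170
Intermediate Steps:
S = -11550 (S = 3*((-99 + 29)*55) = 3*(-70*55) = 3*(-3850) = -11550)
-2620 + S = -2620 - 11550 = -14170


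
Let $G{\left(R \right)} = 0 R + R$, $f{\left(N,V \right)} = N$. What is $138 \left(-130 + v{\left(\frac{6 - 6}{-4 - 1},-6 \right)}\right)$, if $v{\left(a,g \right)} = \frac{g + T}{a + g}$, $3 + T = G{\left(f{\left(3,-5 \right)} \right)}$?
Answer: $-17802$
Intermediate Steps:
$G{\left(R \right)} = R$ ($G{\left(R \right)} = 0 + R = R$)
$T = 0$ ($T = -3 + 3 = 0$)
$v{\left(a,g \right)} = \frac{g}{a + g}$ ($v{\left(a,g \right)} = \frac{g + 0}{a + g} = \frac{g}{a + g}$)
$138 \left(-130 + v{\left(\frac{6 - 6}{-4 - 1},-6 \right)}\right) = 138 \left(-130 - \frac{6}{\frac{6 - 6}{-4 - 1} - 6}\right) = 138 \left(-130 - \frac{6}{\frac{0}{-5} - 6}\right) = 138 \left(-130 - \frac{6}{0 \left(- \frac{1}{5}\right) - 6}\right) = 138 \left(-130 - \frac{6}{0 - 6}\right) = 138 \left(-130 - \frac{6}{-6}\right) = 138 \left(-130 - -1\right) = 138 \left(-130 + 1\right) = 138 \left(-129\right) = -17802$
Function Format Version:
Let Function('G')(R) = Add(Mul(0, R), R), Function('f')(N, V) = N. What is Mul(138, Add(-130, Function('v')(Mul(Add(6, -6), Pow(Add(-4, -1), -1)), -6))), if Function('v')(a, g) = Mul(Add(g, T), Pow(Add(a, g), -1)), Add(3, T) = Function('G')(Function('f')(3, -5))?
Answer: -17802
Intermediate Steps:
Function('G')(R) = R (Function('G')(R) = Add(0, R) = R)
T = 0 (T = Add(-3, 3) = 0)
Function('v')(a, g) = Mul(g, Pow(Add(a, g), -1)) (Function('v')(a, g) = Mul(Add(g, 0), Pow(Add(a, g), -1)) = Mul(g, Pow(Add(a, g), -1)))
Mul(138, Add(-130, Function('v')(Mul(Add(6, -6), Pow(Add(-4, -1), -1)), -6))) = Mul(138, Add(-130, Mul(-6, Pow(Add(Mul(Add(6, -6), Pow(Add(-4, -1), -1)), -6), -1)))) = Mul(138, Add(-130, Mul(-6, Pow(Add(Mul(0, Pow(-5, -1)), -6), -1)))) = Mul(138, Add(-130, Mul(-6, Pow(Add(Mul(0, Rational(-1, 5)), -6), -1)))) = Mul(138, Add(-130, Mul(-6, Pow(Add(0, -6), -1)))) = Mul(138, Add(-130, Mul(-6, Pow(-6, -1)))) = Mul(138, Add(-130, Mul(-6, Rational(-1, 6)))) = Mul(138, Add(-130, 1)) = Mul(138, -129) = -17802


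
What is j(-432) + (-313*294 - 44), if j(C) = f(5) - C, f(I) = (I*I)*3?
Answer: -91559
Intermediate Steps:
f(I) = 3*I² (f(I) = I²*3 = 3*I²)
j(C) = 75 - C (j(C) = 3*5² - C = 3*25 - C = 75 - C)
j(-432) + (-313*294 - 44) = (75 - 1*(-432)) + (-313*294 - 44) = (75 + 432) + (-92022 - 44) = 507 - 92066 = -91559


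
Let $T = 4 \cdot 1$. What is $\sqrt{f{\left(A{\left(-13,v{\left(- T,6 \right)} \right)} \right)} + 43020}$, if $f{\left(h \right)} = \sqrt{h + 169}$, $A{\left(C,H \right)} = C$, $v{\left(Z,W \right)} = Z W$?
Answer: $\sqrt{43020 + 2 \sqrt{39}} \approx 207.44$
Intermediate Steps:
$T = 4$
$v{\left(Z,W \right)} = W Z$
$f{\left(h \right)} = \sqrt{169 + h}$
$\sqrt{f{\left(A{\left(-13,v{\left(- T,6 \right)} \right)} \right)} + 43020} = \sqrt{\sqrt{169 - 13} + 43020} = \sqrt{\sqrt{156} + 43020} = \sqrt{2 \sqrt{39} + 43020} = \sqrt{43020 + 2 \sqrt{39}}$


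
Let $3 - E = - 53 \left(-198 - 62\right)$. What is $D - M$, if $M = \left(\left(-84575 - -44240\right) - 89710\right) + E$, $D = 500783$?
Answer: $644605$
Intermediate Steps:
$E = -13777$ ($E = 3 - - 53 \left(-198 - 62\right) = 3 - \left(-53\right) \left(-260\right) = 3 - 13780 = -13777$)
$M = -143822$ ($M = \left(\left(-84575 - -44240\right) - 89710\right) - 13777 = \left(\left(-84575 + 44240\right) - 89710\right) - 13777 = \left(-40335 - 89710\right) - 13777 = -130045 - 13777 = -143822$)
$D - M = 500783 - -143822 = 500783 + 143822 = 644605$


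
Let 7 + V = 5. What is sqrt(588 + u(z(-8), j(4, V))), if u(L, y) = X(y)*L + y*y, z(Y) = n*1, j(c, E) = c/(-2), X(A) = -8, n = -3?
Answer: 2*sqrt(154) ≈ 24.819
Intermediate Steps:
V = -2 (V = -7 + 5 = -2)
j(c, E) = -c/2 (j(c, E) = c*(-1/2) = -c/2)
z(Y) = -3 (z(Y) = -3*1 = -3)
u(L, y) = y**2 - 8*L (u(L, y) = -8*L + y*y = -8*L + y**2 = y**2 - 8*L)
sqrt(588 + u(z(-8), j(4, V))) = sqrt(588 + ((-1/2*4)**2 - 8*(-3))) = sqrt(588 + ((-2)**2 + 24)) = sqrt(588 + (4 + 24)) = sqrt(588 + 28) = sqrt(616) = 2*sqrt(154)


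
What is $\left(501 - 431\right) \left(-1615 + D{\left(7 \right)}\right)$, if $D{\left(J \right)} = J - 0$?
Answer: $-112560$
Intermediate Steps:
$D{\left(J \right)} = J$ ($D{\left(J \right)} = J + 0 = J$)
$\left(501 - 431\right) \left(-1615 + D{\left(7 \right)}\right) = \left(501 - 431\right) \left(-1615 + 7\right) = 70 \left(-1608\right) = -112560$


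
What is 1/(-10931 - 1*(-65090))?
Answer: 1/54159 ≈ 1.8464e-5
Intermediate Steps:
1/(-10931 - 1*(-65090)) = 1/(-10931 + 65090) = 1/54159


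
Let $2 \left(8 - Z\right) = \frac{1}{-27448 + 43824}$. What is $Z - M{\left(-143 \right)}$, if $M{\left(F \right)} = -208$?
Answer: $\frac{7074431}{32752} \approx 216.0$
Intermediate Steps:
$Z = \frac{262015}{32752}$ ($Z = 8 - \frac{1}{2 \left(-27448 + 43824\right)} = 8 - \frac{1}{2 \cdot 16376} = 8 - \frac{1}{32752} = \frac{262015}{32752} \approx 8.0$)
$Z - M{\left(-143 \right)} = \frac{262015}{32752} - -208 = \frac{262015}{32752} + 208 = \frac{7074431}{32752}$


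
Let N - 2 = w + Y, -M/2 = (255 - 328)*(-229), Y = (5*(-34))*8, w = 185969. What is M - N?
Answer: -218045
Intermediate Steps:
Y = -1360 (Y = -170*8 = -1360)
M = -33434 (M = -2*(255 - 328)*(-229) = -(-146)*(-229) = -2*16717 = -33434)
N = 184611 (N = 2 + (185969 - 1360) = 2 + 184609 = 184611)
M - N = -33434 - 1*184611 = -33434 - 184611 = -218045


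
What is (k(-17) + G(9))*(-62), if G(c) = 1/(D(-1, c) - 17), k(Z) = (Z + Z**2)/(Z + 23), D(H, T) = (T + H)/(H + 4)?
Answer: -362018/129 ≈ -2806.3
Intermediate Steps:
D(H, T) = (H + T)/(4 + H)
k(Z) = (Z + Z**2)/(23 + Z)
G(c) = 1/(-52/3 + c/3) (G(c) = 1/((-1 + c)/(4 - 1) - 17) = 1/((-1 + c)/3 - 17) = 1/((-1/3 + c/3) - 17) = 1/(-52/3 + c/3))
(k(-17) + G(9))*(-62) = (-17*(1 - 17)/(23 - 17) + 3/(-52 + 9))*(-62) = (-17*(-16)/6 + 3/(-43))*(-62) = (-17*1/6*(-16) + 3*(-1/43))*(-62) = (136/3 - 3/43)*(-62) = (5839/129)*(-62) = -362018/129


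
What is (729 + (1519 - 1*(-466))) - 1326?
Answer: 1388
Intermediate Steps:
(729 + (1519 - 1*(-466))) - 1326 = (729 + (1519 + 466)) - 1326 = (729 + 1985) - 1326 = 2714 - 1326 = 1388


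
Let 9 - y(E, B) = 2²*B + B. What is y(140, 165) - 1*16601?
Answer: -17417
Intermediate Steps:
y(E, B) = 9 - 5*B (y(E, B) = 9 - (2²*B + B) = 9 - (4*B + B) = 9 - 5*B)
y(140, 165) - 1*16601 = (9 - 5*165) - 1*16601 = (9 - 825) - 16601 = -816 - 16601 = -17417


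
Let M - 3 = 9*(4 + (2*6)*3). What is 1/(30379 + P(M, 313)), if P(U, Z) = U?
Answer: 1/30742 ≈ 3.2529e-5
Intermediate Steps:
M = 363 (M = 3 + 9*(4 + (2*6)*3) = 3 + 9*(4 + 12*3) = 3 + 9*(4 + 36) = 3 + 9*40 = 3 + 360 = 363)
1/(30379 + P(M, 313)) = 1/(30379 + 363) = 1/30742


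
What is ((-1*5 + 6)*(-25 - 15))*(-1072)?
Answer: 42880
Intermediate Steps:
((-1*5 + 6)*(-25 - 15))*(-1072) = ((-5 + 6)*(-40))*(-1072) = (1*(-40))*(-1072) = -40*(-1072) = 42880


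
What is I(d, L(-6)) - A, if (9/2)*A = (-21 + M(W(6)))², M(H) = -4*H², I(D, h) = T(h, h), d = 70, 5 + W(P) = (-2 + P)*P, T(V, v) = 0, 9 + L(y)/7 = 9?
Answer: -4292450/9 ≈ -4.7694e+5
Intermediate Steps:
L(y) = 0 (L(y) = -63 + 7*9 = -63 + 63 = 0)
W(P) = -5 + P*(-2 + P) (W(P) = -5 + (-2 + P)*P = -5 + P*(-2 + P))
I(D, h) = 0
A = 4292450/9 (A = 2*(-21 - 4*(-5 + 6² - 2*6)²)²/9 = 2*(-21 - 4*(-5 + 36 - 12)²)²/9 = 2*(-21 - 4*19²)²/9 = 2*(-21 - 4*361)²/9 = 2*(-21 - 1444)²/9 = (2/9)*(-1465)² = (2/9)*2146225 = 4292450/9 ≈ 4.7694e+5)
I(d, L(-6)) - A = 0 - 1*4292450/9 = 0 - 4292450/9 = -4292450/9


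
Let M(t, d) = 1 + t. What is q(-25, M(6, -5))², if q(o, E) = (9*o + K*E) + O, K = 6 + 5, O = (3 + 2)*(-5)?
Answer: 29929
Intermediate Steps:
O = -25 (O = 5*(-5) = -25)
K = 11
q(o, E) = -25 + 9*o + 11*E (q(o, E) = (9*o + 11*E) - 25 = -25 + 9*o + 11*E)
q(-25, M(6, -5))² = (-25 + 9*(-25) + 11*(1 + 6))² = (-25 - 225 + 11*7)² = (-25 - 225 + 77)² = (-173)² = 29929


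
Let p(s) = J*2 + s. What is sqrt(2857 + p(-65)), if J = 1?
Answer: sqrt(2794) ≈ 52.858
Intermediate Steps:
p(s) = 2 + s (p(s) = 1*2 + s = 2 + s)
sqrt(2857 + p(-65)) = sqrt(2857 + (2 - 65)) = sqrt(2857 - 63) = sqrt(2794)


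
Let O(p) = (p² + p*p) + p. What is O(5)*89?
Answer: 4895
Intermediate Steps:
O(p) = p + 2*p² (O(p) = (p² + p²) + p = 2*p² + p = p + 2*p²)
O(5)*89 = (5*(1 + 2*5))*89 = (5*(1 + 10))*89 = (5*11)*89 = 55*89 = 4895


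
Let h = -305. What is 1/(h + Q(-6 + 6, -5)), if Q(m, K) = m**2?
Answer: -1/305 ≈ -0.0032787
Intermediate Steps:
1/(h + Q(-6 + 6, -5)) = 1/(-305 + (-6 + 6)**2) = 1/(-305 + 0**2) = 1/(-305 + 0) = 1/(-305) = -1/305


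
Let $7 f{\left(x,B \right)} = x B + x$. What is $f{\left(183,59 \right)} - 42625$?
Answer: $- \frac{287395}{7} \approx -41056.0$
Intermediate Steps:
$f{\left(x,B \right)} = \frac{x}{7} + \frac{B x}{7}$ ($f{\left(x,B \right)} = \frac{x B + x}{7} = \frac{B x + x}{7} = \frac{x + B x}{7} = \frac{x}{7} + \frac{B x}{7}$)
$f{\left(183,59 \right)} - 42625 = \frac{1}{7} \cdot 183 \left(1 + 59\right) - 42625 = \frac{1}{7} \cdot 183 \cdot 60 - 42625 = \frac{10980}{7} - 42625 = - \frac{287395}{7}$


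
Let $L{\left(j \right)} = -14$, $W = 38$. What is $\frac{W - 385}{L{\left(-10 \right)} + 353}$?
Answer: $- \frac{347}{339} \approx -1.0236$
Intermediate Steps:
$\frac{W - 385}{L{\left(-10 \right)} + 353} = \frac{38 - 385}{-14 + 353} = - \frac{347}{339}$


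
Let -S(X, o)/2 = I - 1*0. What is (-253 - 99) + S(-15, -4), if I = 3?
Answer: -358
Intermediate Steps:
S(X, o) = -6 (S(X, o) = -2*(3 - 1*0) = -2*(3 + 0) = -2*3 = -6)
(-253 - 99) + S(-15, -4) = (-253 - 99) - 6 = -352 - 6 = -358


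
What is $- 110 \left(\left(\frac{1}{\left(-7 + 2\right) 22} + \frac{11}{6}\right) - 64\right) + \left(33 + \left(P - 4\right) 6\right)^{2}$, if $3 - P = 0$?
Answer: $\frac{22705}{3} \approx 7568.3$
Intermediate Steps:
$P = 3$ ($P = 3 - 0 = 3 + 0 = 3$)
$- 110 \left(\left(\frac{1}{\left(-7 + 2\right) 22} + \frac{11}{6}\right) - 64\right) + \left(33 + \left(P - 4\right) 6\right)^{2} = - 110 \left(\left(\frac{1}{\left(-7 + 2\right) 22} + \frac{11}{6}\right) - 64\right) + \left(33 + \left(3 - 4\right) 6\right)^{2} = - 110 \left(\left(\frac{1}{-5} \cdot \frac{1}{22} + 11 \cdot \frac{1}{6}\right) - 64\right) + \left(33 - 6\right)^{2} = - 110 \left(\left(\left(- \frac{1}{5}\right) \frac{1}{22} + \frac{11}{6}\right) - 64\right) + \left(33 - 6\right)^{2} = - 110 \left(\left(- \frac{1}{110} + \frac{11}{6}\right) - 64\right) + 27^{2} = - 110 \left(\frac{301}{165} - 64\right) + 729 = \left(-110\right) \left(- \frac{10259}{165}\right) + 729 = \frac{20518}{3} + 729 = \frac{22705}{3}$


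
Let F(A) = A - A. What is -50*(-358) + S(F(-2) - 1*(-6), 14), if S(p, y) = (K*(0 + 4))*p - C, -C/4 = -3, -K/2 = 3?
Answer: 17744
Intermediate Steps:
K = -6 (K = -2*3 = -6)
C = 12 (C = -4*(-3) = 12)
F(A) = 0
S(p, y) = -12 - 24*p (S(p, y) = (-6*(0 + 4))*p - 1*12 = (-6*4)*p - 12 = -24*p - 12 = -12 - 24*p)
-50*(-358) + S(F(-2) - 1*(-6), 14) = -50*(-358) + (-12 - 24*(0 - 1*(-6))) = 17900 + (-12 - 24*(0 + 6)) = 17900 + (-12 - 24*6) = 17900 + (-12 - 144) = 17900 - 156 = 17744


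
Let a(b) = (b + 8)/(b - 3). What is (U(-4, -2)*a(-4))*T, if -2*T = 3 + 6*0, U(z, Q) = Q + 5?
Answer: 18/7 ≈ 2.5714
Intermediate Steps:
U(z, Q) = 5 + Q
T = -3/2 (T = -(3 + 6*0)/2 = -(3 + 0)/2 = -1/2*3 = -3/2 ≈ -1.5000)
a(b) = (8 + b)/(-3 + b)
(U(-4, -2)*a(-4))*T = ((5 - 2)*((8 - 4)/(-3 - 4)))*(-3/2) = (3*(4/(-7)))*(-3/2) = (3*(-1/7*4))*(-3/2) = (3*(-4/7))*(-3/2) = -12/7*(-3/2) = 18/7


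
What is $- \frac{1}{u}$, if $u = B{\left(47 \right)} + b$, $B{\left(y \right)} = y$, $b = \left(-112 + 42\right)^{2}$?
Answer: $- \frac{1}{4947} \approx -0.00020214$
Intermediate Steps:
$b = 4900$ ($b = \left(-70\right)^{2} = 4900$)
$u = 4947$ ($u = 47 + 4900 = 4947$)
$- \frac{1}{u} = - \frac{1}{4947}$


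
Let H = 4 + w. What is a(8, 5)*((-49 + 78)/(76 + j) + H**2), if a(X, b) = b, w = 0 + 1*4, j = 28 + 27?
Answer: 42065/131 ≈ 321.11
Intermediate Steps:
j = 55
w = 4 (w = 0 + 4 = 4)
H = 8 (H = 4 + 4 = 8)
a(8, 5)*((-49 + 78)/(76 + j) + H**2) = 5*((-49 + 78)/(76 + 55) + 8**2) = 5*(29/131 + 64) = 5*(8413/131) = 42065/131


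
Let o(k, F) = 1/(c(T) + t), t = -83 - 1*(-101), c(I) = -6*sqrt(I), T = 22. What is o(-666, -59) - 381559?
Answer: -9920535/26 - sqrt(22)/78 ≈ -3.8156e+5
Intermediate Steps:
t = 18 (t = -83 + 101 = 18)
o(k, F) = 1/(18 - 6*sqrt(22)) (o(k, F) = 1/(-6*sqrt(22) + 18) = 1/(18 - 6*sqrt(22)))
o(-666, -59) - 381559 = (-1/26 - sqrt(22)/78) - 381559 = -9920535/26 - sqrt(22)/78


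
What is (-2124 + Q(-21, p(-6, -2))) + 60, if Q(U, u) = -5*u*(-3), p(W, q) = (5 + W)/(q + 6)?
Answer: -8271/4 ≈ -2067.8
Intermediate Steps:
p(W, q) = (5 + W)/(6 + q)
Q(U, u) = 15*u
(-2124 + Q(-21, p(-6, -2))) + 60 = (-2124 + 15*((5 - 6)/(6 - 2))) + 60 = (-2124 + 15*(-1/4)) + 60 = (-2124 + 15*((¼)*(-1))) + 60 = (-2124 + 15*(-¼)) + 60 = (-2124 - 15/4) + 60 = -8511/4 + 60 = -8271/4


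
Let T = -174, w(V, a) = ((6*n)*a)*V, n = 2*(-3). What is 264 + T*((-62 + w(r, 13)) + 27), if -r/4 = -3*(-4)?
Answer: -3902382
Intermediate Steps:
r = -48 (r = -(-12)*(-4) = -4*12 = -48)
n = -6
w(V, a) = -36*V*a (w(V, a) = ((6*(-6))*a)*V = (-36*a)*V = -36*V*a)
264 + T*((-62 + w(r, 13)) + 27) = 264 - 174*((-62 - 36*(-48)*13) + 27) = 264 - 174*((-62 + 22464) + 27) = 264 - 174*(22402 + 27) = 264 - 174*22429 = 264 - 3902646 = -3902382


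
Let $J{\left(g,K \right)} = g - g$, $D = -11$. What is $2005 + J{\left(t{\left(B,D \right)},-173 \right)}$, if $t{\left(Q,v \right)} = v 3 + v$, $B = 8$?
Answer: $2005$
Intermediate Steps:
$t{\left(Q,v \right)} = 4 v$ ($t{\left(Q,v \right)} = 3 v + v = 4 v$)
$J{\left(g,K \right)} = 0$
$2005 + J{\left(t{\left(B,D \right)},-173 \right)} = 2005 + 0 = 2005$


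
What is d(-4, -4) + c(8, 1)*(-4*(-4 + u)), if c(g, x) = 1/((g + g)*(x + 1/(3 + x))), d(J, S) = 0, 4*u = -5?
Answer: 21/20 ≈ 1.0500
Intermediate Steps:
u = -5/4 (u = (¼)*(-5) = -5/4 ≈ -1.2500)
c(g, x) = 1/(2*g*(x + 1/(3 + x))) (c(g, x) = 1/((2*g)*(x + 1/(3 + x))) = 1/(2*g*(x + 1/(3 + x))))
d(-4, -4) + c(8, 1)*(-4*(-4 + u)) = 0 + ((½)*(3 + 1)/(8*(1 + 1² + 3*1)))*(-4*(-4 - 5/4)) = 0 + ((½)*(⅛)*4/(1 + 1 + 3))*(-4*(-21/4)) = 0 + ((½)*(⅛)*4/5)*21 = 0 + ((½)*(⅛)*(⅕)*4)*21 = 0 + (1/20)*21 = 0 + 21/20 = 21/20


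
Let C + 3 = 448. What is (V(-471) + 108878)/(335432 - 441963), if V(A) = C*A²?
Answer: -98828123/106531 ≈ -927.69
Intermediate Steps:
C = 445 (C = -3 + 448 = 445)
V(A) = 445*A²
(V(-471) + 108878)/(335432 - 441963) = (445*(-471)² + 108878)/(335432 - 441963) = (445*221841 + 108878)/(-106531) = (98719245 + 108878)*(-1/106531) = 98828123*(-1/106531) = -98828123/106531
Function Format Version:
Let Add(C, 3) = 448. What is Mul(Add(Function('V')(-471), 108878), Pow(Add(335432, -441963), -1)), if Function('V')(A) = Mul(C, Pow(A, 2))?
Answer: Rational(-98828123, 106531) ≈ -927.69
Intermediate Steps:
C = 445 (C = Add(-3, 448) = 445)
Function('V')(A) = Mul(445, Pow(A, 2))
Mul(Add(Function('V')(-471), 108878), Pow(Add(335432, -441963), -1)) = Mul(Add(Mul(445, Pow(-471, 2)), 108878), Pow(Add(335432, -441963), -1)) = Mul(Add(Mul(445, 221841), 108878), Pow(-106531, -1)) = Mul(Add(98719245, 108878), Rational(-1, 106531)) = Mul(98828123, Rational(-1, 106531)) = Rational(-98828123, 106531)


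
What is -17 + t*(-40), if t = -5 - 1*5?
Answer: 383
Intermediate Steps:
t = -10 (t = -5 - 5 = -10)
-17 + t*(-40) = -17 - 10*(-40) = -17 + 400 = 383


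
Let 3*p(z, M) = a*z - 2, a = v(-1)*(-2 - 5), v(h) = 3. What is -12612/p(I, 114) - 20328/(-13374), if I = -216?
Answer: -34487626/5053143 ≈ -6.8250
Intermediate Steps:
a = -21 (a = 3*(-2 - 5) = 3*(-7) = -21)
p(z, M) = -⅔ - 7*z (p(z, M) = (-21*z - 2)/3 = (-2 - 21*z)/3 = -⅔ - 7*z)
-12612/p(I, 114) - 20328/(-13374) = -12612/(-⅔ - 7*(-216)) - 20328/(-13374) = -12612/(-⅔ + 1512) - 20328*(-1/13374) = -12612/4534/3 + 3388/2229 = -12612*3/4534 + 3388/2229 = -18918/2267 + 3388/2229 = -34487626/5053143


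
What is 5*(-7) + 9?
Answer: -26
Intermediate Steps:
5*(-7) + 9 = -35 + 9 = -26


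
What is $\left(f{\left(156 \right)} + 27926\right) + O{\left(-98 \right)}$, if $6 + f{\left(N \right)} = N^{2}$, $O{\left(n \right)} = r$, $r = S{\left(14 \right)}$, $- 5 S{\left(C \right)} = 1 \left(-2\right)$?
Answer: $\frac{261282}{5} \approx 52256.0$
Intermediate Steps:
$S{\left(C \right)} = \frac{2}{5}$ ($S{\left(C \right)} = - \frac{1 \left(-2\right)}{5} = \left(- \frac{1}{5}\right) \left(-2\right) = \frac{2}{5}$)
$r = \frac{2}{5} \approx 0.4$
$O{\left(n \right)} = \frac{2}{5}$
$f{\left(N \right)} = -6 + N^{2}$
$\left(f{\left(156 \right)} + 27926\right) + O{\left(-98 \right)} = \left(\left(-6 + 156^{2}\right) + 27926\right) + \frac{2}{5} = \left(\left(-6 + 24336\right) + 27926\right) + \frac{2}{5} = \left(24330 + 27926\right) + \frac{2}{5} = 52256 + \frac{2}{5} = \frac{261282}{5}$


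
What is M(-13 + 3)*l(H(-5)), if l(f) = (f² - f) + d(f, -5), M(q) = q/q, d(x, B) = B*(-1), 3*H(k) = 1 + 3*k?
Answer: 283/9 ≈ 31.444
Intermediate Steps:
H(k) = ⅓ + k (H(k) = (1 + 3*k)/3 = ⅓ + k)
d(x, B) = -B
M(q) = 1
l(f) = 5 + f² - f (l(f) = (f² - f) - 1*(-5) = (f² - f) + 5 = 5 + f² - f)
M(-13 + 3)*l(H(-5)) = 1*(5 + (⅓ - 5)² - (⅓ - 5)) = 1*(5 + (-14/3)² - 1*(-14/3)) = 1*(5 + 196/9 + 14/3) = 1*(283/9) = 283/9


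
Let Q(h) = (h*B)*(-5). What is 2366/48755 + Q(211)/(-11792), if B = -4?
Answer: -6351651/20532820 ≈ -0.30934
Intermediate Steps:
Q(h) = 20*h (Q(h) = (h*(-4))*(-5) = -4*h*(-5) = 20*h)
2366/48755 + Q(211)/(-11792) = 2366/48755 + (20*211)/(-11792) = 2366*(1/48755) + 4220*(-1/11792) = 338/6965 - 1055/2948 = -6351651/20532820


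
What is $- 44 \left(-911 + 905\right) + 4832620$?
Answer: $4832884$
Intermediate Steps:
$- 44 \left(-911 + 905\right) + 4832620 = \left(-44\right) \left(-6\right) + 4832620 = 264 + 4832620 = 4832884$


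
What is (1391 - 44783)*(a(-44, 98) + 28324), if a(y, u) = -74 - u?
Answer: -1221571584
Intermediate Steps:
(1391 - 44783)*(a(-44, 98) + 28324) = (1391 - 44783)*((-74 - 1*98) + 28324) = -43392*((-74 - 98) + 28324) = -43392*(-172 + 28324) = -43392*28152 = -1221571584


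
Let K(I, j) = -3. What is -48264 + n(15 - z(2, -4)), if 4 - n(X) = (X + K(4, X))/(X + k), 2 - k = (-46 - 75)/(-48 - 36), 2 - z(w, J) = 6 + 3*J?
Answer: -30645436/635 ≈ -48261.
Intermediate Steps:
z(w, J) = -4 - 3*J (z(w, J) = 2 - (6 + 3*J) = 2 + (-6 - 3*J) = -4 - 3*J)
k = 47/84 (k = 2 - (-46 - 75)/(-48 - 36) = 2 - (-121)/(-84) = 2 - (-121)*(-1)/84 = 2 - 1*121/84 = 2 - 121/84 = 47/84 ≈ 0.55952)
n(X) = 4 - (-3 + X)/(47/84 + X) (n(X) = 4 - (X - 3)/(X + 47/84) = 4 - (-3 + X)/(47/84 + X))
-48264 + n(15 - z(2, -4)) = -48264 + 4*(110 + 63*(15 - (-4 - 3*(-4))))/(47 + 84*(15 - (-4 - 3*(-4)))) = -48264 + 4*(110 + 63*(15 - (-4 + 12)))/(47 + 84*(15 - (-4 + 12))) = -48264 + 4*(110 + 63*(15 - 1*8))/(47 + 84*(15 - 1*8)) = -48264 + 4*(110 + 63*(15 - 8))/(47 + 84*(15 - 8)) = -48264 + 4*(110 + 63*7)/(47 + 84*7) = -48264 + 4*(110 + 441)/(47 + 588) = -48264 + 4*551/635 = -48264 + 4*(1/635)*551 = -48264 + 2204/635 = -30645436/635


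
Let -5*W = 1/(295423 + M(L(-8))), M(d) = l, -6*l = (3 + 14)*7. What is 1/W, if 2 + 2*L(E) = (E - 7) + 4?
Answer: -8862095/6 ≈ -1.4770e+6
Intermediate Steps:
L(E) = -5/2 + E/2 (L(E) = -1 + ((E - 7) + 4)/2 = -1 + ((-7 + E) + 4)/2 = -1 + (-3 + E)/2 = -1 + (-3/2 + E/2) = -5/2 + E/2)
l = -119/6 (l = -(3 + 14)*7/6 = -17*7/6 = -1/6*119 = -119/6 ≈ -19.833)
M(d) = -119/6
W = -6/8862095 (W = -1/(5*(295423 - 119/6)) = -1/(5*1772419/6) = -1/5*6/1772419 = -6/8862095 ≈ -6.7704e-7)
1/W = 1/(-6/8862095) = -8862095/6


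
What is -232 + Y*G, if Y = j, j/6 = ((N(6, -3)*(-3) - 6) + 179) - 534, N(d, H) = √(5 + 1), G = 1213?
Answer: -2627590 - 21834*√6 ≈ -2.6811e+6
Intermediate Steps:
N(d, H) = √6
j = -2166 - 18*√6 (j = 6*(((√6*(-3) - 6) + 179) - 534) = 6*(((-3*√6 - 6) + 179) - 534) = 6*(((-6 - 3*√6) + 179) - 534) = 6*((173 - 3*√6) - 534) = 6*(-361 - 3*√6) = -2166 - 18*√6 ≈ -2210.1)
Y = -2166 - 18*√6 ≈ -2210.1
-232 + Y*G = -232 + (-2166 - 18*√6)*1213 = -232 + (-2627358 - 21834*√6) = -2627590 - 21834*√6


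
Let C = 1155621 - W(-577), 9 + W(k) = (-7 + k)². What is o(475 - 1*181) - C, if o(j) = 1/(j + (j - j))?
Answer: -239484755/294 ≈ -8.1457e+5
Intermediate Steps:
W(k) = -9 + (-7 + k)²
o(j) = 1/j (o(j) = 1/(j + 0) = 1/j)
C = 814574 (C = 1155621 - (-9 + (-7 - 577)²) = 1155621 - (-9 + (-584)²) = 1155621 - (-9 + 341056) = 1155621 - 1*341047 = 1155621 - 341047 = 814574)
o(475 - 1*181) - C = 1/(475 - 1*181) - 1*814574 = 1/(475 - 181) - 814574 = 1/294 - 814574 = -239484755/294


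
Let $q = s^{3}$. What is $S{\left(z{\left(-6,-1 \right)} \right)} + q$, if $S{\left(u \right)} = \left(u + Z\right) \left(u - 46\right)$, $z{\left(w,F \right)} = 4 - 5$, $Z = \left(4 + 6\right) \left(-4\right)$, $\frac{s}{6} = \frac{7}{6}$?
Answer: $2270$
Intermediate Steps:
$s = 7$ ($s = 6 \cdot \frac{7}{6} = 7$)
$Z = -40$ ($Z = 10 \left(-4\right) = -40$)
$z{\left(w,F \right)} = -1$
$q = 343$ ($q = 7^{3} = 343$)
$S{\left(u \right)} = \left(-46 + u\right) \left(-40 + u\right)$ ($S{\left(u \right)} = \left(u - 40\right) \left(u - 46\right) = \left(-40 + u\right) \left(-46 + u\right) = \left(-46 + u\right) \left(-40 + u\right)$)
$S{\left(z{\left(-6,-1 \right)} \right)} + q = \left(1840 + \left(-1\right)^{2} - -86\right) + 343 = \left(1840 + 1 + 86\right) + 343 = 1927 + 343 = 2270$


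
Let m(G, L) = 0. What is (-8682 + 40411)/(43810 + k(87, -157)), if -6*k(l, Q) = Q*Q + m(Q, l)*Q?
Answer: 190374/238211 ≈ 0.79918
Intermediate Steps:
k(l, Q) = -Q²/6 (k(l, Q) = -(Q*Q + 0*Q)/6 = -(Q² + 0)/6 = -Q²/6)
(-8682 + 40411)/(43810 + k(87, -157)) = (-8682 + 40411)/(43810 - ⅙*(-157)²) = 31729/(43810 - ⅙*24649) = 31729/(43810 - 24649/6) = 31729/(238211/6) = 31729*(6/238211) = 190374/238211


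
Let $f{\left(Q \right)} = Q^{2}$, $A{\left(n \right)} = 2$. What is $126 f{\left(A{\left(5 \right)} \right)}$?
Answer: $504$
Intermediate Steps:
$126 f{\left(A{\left(5 \right)} \right)} = 126 \cdot 2^{2} = 126 \cdot 4 = 504$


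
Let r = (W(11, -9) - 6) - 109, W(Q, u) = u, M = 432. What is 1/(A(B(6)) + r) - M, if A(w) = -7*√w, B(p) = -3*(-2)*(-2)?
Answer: (-6048*√3 + 53569*I)/(2*(-62*I + 7*√3)) ≈ -432.01 + 0.001519*I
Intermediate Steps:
B(p) = -12 (B(p) = 6*(-2) = -12)
r = -124 (r = (-9 - 6) - 109 = -15 - 109 = -124)
1/(A(B(6)) + r) - M = 1/(-14*I*√3 - 124) - 1*432 = 1/(-14*I*√3 - 124) - 432 = 1/(-124 - 14*I*√3) - 432 = -432 + 1/(-124 - 14*I*√3)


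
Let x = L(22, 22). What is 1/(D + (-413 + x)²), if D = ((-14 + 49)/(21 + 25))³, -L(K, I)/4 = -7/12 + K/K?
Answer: 876024/150631349971 ≈ 5.8157e-6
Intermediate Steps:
L(K, I) = -5/3 (L(K, I) = -4*(-7/12 + K/K) = -4*(-7*1/12 + 1) = -4*(-7/12 + 1) = -4*5/12 = -5/3)
x = -5/3 ≈ -1.6667
D = 42875/97336 (D = (35/46)³ = 42875/97336 ≈ 0.44048)
1/(D + (-413 + x)²) = 1/(42875/97336 + (-413 - 5/3)²) = 1/(42875/97336 + (-1244/3)²) = 1/(42875/97336 + 1547536/9) = 1/(150631349971/876024) = 876024/150631349971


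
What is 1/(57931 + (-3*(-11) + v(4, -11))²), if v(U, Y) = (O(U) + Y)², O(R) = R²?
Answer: 1/61295 ≈ 1.6315e-5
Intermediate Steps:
v(U, Y) = (Y + U²)² (v(U, Y) = (U² + Y)² = (Y + U²)²)
1/(57931 + (-3*(-11) + v(4, -11))²) = 1/(57931 + (-3*(-11) + (-11 + 4²)²)²) = 1/(57931 + (33 + (-11 + 16)²)²) = 1/(57931 + (33 + 5²)²) = 1/(57931 + (33 + 25)²) = 1/(57931 + 58²) = 1/(57931 + 3364) = 1/61295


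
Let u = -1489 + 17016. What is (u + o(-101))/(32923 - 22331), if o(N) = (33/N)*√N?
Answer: 15527/10592 - 33*I*√101/1069792 ≈ 1.4659 - 0.00031001*I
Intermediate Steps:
u = 15527
o(N) = 33/√N
(u + o(-101))/(32923 - 22331) = (15527 + 33/√(-101))/(32923 - 22331) = (15527 + 33*(-I*√101/101))/10592 = (15527 - 33*I*√101/101)*(1/10592) = 15527/10592 - 33*I*√101/1069792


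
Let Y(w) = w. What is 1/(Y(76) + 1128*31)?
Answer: 1/35044 ≈ 2.8536e-5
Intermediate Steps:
1/(Y(76) + 1128*31) = 1/(76 + 1128*31) = 1/(76 + 34968) = 1/35044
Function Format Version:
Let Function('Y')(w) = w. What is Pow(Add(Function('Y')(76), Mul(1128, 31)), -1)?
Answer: Rational(1, 35044) ≈ 2.8536e-5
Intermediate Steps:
Pow(Add(Function('Y')(76), Mul(1128, 31)), -1) = Pow(Add(76, Mul(1128, 31)), -1) = Pow(Add(76, 34968), -1) = Pow(35044, -1) = Rational(1, 35044)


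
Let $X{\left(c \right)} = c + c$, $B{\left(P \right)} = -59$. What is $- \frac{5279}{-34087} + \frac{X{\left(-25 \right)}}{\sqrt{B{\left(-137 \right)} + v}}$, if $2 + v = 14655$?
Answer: $\frac{5279}{34087} - \frac{25 \sqrt{14594}}{7297} \approx -0.25902$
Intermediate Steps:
$v = 14653$ ($v = -2 + 14655 = 14653$)
$X{\left(c \right)} = 2 c$
$- \frac{5279}{-34087} + \frac{X{\left(-25 \right)}}{\sqrt{B{\left(-137 \right)} + v}} = - \frac{5279}{-34087} + \frac{2 \left(-25\right)}{\sqrt{-59 + 14653}} = \left(-5279\right) \left(- \frac{1}{34087}\right) - \frac{50}{\sqrt{14594}} = \frac{5279}{34087} - 50 \frac{\sqrt{14594}}{14594} = \frac{5279}{34087} - \frac{25 \sqrt{14594}}{7297}$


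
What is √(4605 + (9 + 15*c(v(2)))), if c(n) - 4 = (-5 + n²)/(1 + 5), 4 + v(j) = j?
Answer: √18686/2 ≈ 68.348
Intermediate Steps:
v(j) = -4 + j
c(n) = 19/6 + n²/6 (c(n) = 4 + (-5 + n²)/(1 + 5) = 4 + (-5 + n²)/6 = 4 + (-5 + n²)*(⅙) = 4 + (-⅚ + n²/6) = 19/6 + n²/6)
√(4605 + (9 + 15*c(v(2)))) = √(4605 + (9 + 15*(19/6 + (-4 + 2)²/6))) = √(4605 + (9 + 15*(19/6 + (⅙)*(-2)²))) = √(4605 + (9 + 15*(19/6 + (⅙)*4))) = √(4605 + (9 + 15*(19/6 + ⅔))) = √(4605 + (9 + 15*(23/6))) = √(4605 + (9 + 115/2)) = √(4605 + 133/2) = √(9343/2) = √18686/2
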